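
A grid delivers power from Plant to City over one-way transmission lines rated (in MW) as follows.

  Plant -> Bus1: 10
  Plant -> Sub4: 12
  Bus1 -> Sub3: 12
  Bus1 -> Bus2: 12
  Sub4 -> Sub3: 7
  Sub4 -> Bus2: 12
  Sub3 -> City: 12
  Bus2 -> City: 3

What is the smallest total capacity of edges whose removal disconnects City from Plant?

Augment Plant→Bus1→Sub3→City: bottleneck 10, flow now 10.
Augment Plant→Sub4→Sub3→City: bottleneck 2, flow now 12.
Augment Plant→Sub4→Bus2→City: bottleneck 3, flow now 15.
No augmenting path remains; maximum flow = 15.
By max-flow min-cut, the minimum cut capacity equals the max flow.
In the residual graph, reachable from Plant: {Plant, Bus1, Sub4, Sub3, Bus2}.
Min-cut edges: Sub3→City (12), Bus2→City (3); capacity 12 + 3 = 15.

15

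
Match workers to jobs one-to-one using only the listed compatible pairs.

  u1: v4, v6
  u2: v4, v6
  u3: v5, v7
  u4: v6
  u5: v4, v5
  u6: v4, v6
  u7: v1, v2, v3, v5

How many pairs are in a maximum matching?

5

Unit-capacity flow: source→left, listed edges, right→sink; max matching = max flow.
Augmenting path u1→v4 (+1); matched 1.
Augmenting path u2→v6 (+1); matched 2.
Augmenting path u3→v5 (+1); matched 3.
Augmenting path u7→v1 (+1); matched 4.
Augmenting path u5→v5→u3→v7 (+1); matched 5.
No augmenting path remains; maximum matching = 5.
König certificate: {u3, u5, u7, v4, v6} is a vertex cover of size 5 (every listed pair touches it), so no matching can be larger.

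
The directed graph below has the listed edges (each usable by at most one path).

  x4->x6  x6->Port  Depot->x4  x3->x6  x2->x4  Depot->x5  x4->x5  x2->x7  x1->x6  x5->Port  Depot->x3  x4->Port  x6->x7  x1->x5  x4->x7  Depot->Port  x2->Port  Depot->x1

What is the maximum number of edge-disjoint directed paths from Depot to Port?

4

Assign every edge capacity 1; by Menger, the answer equals the max flow.
Path Depot→Port (+1); total 1.
Path Depot→x4→Port (+1); total 2.
Path Depot→x5→Port (+1); total 3.
Path Depot→x1→x6→Port (+1); total 4.
No residual Depot→Port path; max flow = 4.
Certifying cut of size 4: {Depot→Port, Depot→x4, x5→Port, x6→Port}.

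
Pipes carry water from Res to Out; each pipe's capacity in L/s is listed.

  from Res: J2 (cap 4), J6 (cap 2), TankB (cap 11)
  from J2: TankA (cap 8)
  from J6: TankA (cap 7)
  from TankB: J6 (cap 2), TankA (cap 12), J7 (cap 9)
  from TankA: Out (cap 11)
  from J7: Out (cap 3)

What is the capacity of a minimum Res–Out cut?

14

Augment Res→J2→TankA→Out: bottleneck 4, flow now 4.
Augment Res→J6→TankA→Out: bottleneck 2, flow now 6.
Augment Res→TankB→TankA→Out: bottleneck 5, flow now 11.
Augment Res→TankB→J7→Out: bottleneck 3, flow now 14.
No augmenting path remains; maximum flow = 14.
By max-flow min-cut, the minimum cut capacity equals the max flow.
In the residual graph, reachable from Res: {Res, J2, J6, TankB, TankA, J7}.
Min-cut edges: TankA→Out (11), J7→Out (3); capacity 11 + 3 = 14.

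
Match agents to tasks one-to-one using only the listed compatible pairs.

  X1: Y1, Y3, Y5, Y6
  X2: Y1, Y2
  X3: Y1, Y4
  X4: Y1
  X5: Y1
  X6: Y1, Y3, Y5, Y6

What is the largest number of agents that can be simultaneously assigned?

5

Unit-capacity flow: source→left, listed edges, right→sink; max matching = max flow.
Augmenting path X1→Y1 (+1); matched 1.
Augmenting path X2→Y2 (+1); matched 2.
Augmenting path X3→Y4 (+1); matched 3.
Augmenting path X6→Y3 (+1); matched 4.
Augmenting path X4→Y1→X1→Y5 (+1); matched 5.
No augmenting path remains; maximum matching = 5.
König certificate: {X1, X2, X3, X6, Y1} is a vertex cover of size 5 (every listed pair touches it), so no matching can be larger.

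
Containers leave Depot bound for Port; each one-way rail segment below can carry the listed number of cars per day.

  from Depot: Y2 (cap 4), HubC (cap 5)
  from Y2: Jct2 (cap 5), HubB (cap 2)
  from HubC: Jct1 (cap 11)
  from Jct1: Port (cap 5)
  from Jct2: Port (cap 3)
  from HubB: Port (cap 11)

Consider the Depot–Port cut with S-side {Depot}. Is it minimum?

Yes — it is a minimum cut (capacity 9).

Given cut capacity: 4 + 5 = 9.
Augment Depot→Y2→Jct2→Port: bottleneck 3, flow now 3.
Augment Depot→Y2→HubB→Port: bottleneck 1, flow now 4.
Augment Depot→HubC→Jct1→Port: bottleneck 5, flow now 9.
No augmenting path remains; maximum flow = 9.
Cut capacity 9 equals the max flow, so it is a minimum cut.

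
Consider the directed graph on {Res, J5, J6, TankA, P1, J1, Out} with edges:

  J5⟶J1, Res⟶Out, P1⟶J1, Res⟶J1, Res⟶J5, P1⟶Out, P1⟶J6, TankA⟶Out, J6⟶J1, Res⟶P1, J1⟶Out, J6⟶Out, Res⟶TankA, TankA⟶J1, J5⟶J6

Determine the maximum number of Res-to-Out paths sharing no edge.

Assign every edge capacity 1; by Menger, the answer equals the max flow.
Path Res→Out (+1); total 1.
Path Res→TankA→Out (+1); total 2.
Path Res→P1→Out (+1); total 3.
Path Res→J1→Out (+1); total 4.
Path Res→J5→J6→Out (+1); total 5.
No residual Res→Out path; max flow = 5.
Certifying cut of size 5: {Res→J1, Res→J5, Res→Out, Res→P1, Res→TankA}.

5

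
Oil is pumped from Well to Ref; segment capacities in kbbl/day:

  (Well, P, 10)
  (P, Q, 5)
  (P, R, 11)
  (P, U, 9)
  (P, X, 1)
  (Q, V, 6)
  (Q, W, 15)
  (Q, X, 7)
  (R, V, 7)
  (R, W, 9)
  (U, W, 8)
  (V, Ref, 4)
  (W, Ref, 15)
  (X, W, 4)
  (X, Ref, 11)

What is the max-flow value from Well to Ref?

Augment Well→P→X→Ref: bottleneck 1, flow now 1.
Augment Well→P→Q→V→Ref: bottleneck 4, flow now 5.
Augment Well→P→Q→W→Ref: bottleneck 1, flow now 6.
Augment Well→P→R→W→Ref: bottleneck 4, flow now 10.
No augmenting path remains; maximum flow = 10.
In the residual graph, reachable from Well: {Well}.
Min-cut edges: Well→P (10); capacity 10 = 10.
This cut is saturated, so no flow can exceed 10.

10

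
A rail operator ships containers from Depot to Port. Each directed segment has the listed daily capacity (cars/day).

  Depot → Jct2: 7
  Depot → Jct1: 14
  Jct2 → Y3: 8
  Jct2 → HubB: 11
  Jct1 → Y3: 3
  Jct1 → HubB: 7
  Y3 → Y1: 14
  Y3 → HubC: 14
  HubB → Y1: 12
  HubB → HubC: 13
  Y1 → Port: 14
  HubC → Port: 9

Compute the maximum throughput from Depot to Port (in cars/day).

Augment Depot→Jct2→Y3→Y1→Port: bottleneck 7, flow now 7.
Augment Depot→Jct1→Y3→Y1→Port: bottleneck 3, flow now 10.
Augment Depot→Jct1→HubB→Y1→Port: bottleneck 4, flow now 14.
Augment Depot→Jct1→HubB→HubC→Port: bottleneck 3, flow now 17.
No augmenting path remains; maximum flow = 17.
In the residual graph, reachable from Depot: {Depot, Jct1}.
Min-cut edges: Depot→Jct2 (7), Jct1→Y3 (3), Jct1→HubB (7); capacity 7 + 3 + 7 = 17.
This cut is saturated, so no flow can exceed 17.

17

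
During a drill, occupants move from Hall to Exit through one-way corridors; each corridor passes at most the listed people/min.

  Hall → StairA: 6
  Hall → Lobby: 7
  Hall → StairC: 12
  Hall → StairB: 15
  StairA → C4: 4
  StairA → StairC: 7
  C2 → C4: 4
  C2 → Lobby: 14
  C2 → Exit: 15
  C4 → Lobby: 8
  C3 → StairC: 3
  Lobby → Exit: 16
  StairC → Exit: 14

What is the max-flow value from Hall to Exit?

Augment Hall→Lobby→Exit: bottleneck 7, flow now 7.
Augment Hall→StairC→Exit: bottleneck 12, flow now 19.
Augment Hall→StairA→StairC→Exit: bottleneck 2, flow now 21.
Augment Hall→StairA→C4→Lobby→Exit: bottleneck 4, flow now 25.
No augmenting path remains; maximum flow = 25.
In the residual graph, reachable from Hall: {Hall, StairB}.
Min-cut edges: Hall→StairA (6), Hall→Lobby (7), Hall→StairC (12); capacity 6 + 7 + 12 = 25.
This cut is saturated, so no flow can exceed 25.

25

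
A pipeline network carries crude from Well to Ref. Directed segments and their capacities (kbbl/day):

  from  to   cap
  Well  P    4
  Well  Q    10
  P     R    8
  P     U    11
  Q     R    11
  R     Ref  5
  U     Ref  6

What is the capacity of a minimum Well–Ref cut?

9

Augment Well→P→R→Ref: bottleneck 4, flow now 4.
Augment Well→Q→R→Ref: bottleneck 1, flow now 5.
Augment Well→Q→R→P→U→Ref: bottleneck 4, flow now 9. (uses reverse residual edge)
No augmenting path remains; maximum flow = 9.
By max-flow min-cut, the minimum cut capacity equals the max flow.
In the residual graph, reachable from Well: {Well, Q, R}.
Min-cut edges: Well→P (4), R→Ref (5); capacity 4 + 5 = 9.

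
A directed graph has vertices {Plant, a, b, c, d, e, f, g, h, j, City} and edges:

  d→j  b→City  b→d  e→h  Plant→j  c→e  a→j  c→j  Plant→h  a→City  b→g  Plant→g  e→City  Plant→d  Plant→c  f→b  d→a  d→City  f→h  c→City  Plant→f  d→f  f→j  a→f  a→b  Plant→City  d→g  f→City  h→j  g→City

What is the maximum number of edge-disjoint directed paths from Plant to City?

Assign every edge capacity 1; by Menger, the answer equals the max flow.
Path Plant→City (+1); total 1.
Path Plant→c→City (+1); total 2.
Path Plant→d→City (+1); total 3.
Path Plant→f→City (+1); total 4.
Path Plant→g→City (+1); total 5.
No residual Plant→City path; max flow = 5.
Certifying cut of size 5: {Plant→City, Plant→c, Plant→d, Plant→f, Plant→g}.

5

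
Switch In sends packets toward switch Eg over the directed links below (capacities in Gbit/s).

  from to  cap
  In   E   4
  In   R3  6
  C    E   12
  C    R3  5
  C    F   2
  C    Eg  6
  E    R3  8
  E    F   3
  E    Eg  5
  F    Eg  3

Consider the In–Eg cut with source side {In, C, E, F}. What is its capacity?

Edges leaving {In, C, E, F}: In→R3 (6), C→R3 (5), C→Eg (6), E→R3 (8), E→Eg (5), F→Eg (3).
Cut capacity = 6 + 5 + 6 + 8 + 5 + 3 = 33.

33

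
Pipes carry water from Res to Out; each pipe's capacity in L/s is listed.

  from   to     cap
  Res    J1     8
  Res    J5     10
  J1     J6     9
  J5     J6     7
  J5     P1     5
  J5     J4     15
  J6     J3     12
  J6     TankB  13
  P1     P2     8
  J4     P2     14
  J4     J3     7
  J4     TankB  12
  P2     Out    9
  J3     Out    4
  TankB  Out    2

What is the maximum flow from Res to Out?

15

Augment Res→J1→J6→J3→Out: bottleneck 4, flow now 4.
Augment Res→J1→J6→TankB→Out: bottleneck 2, flow now 6.
Augment Res→J5→P1→P2→Out: bottleneck 5, flow now 11.
Augment Res→J5→J4→P2→Out: bottleneck 4, flow now 15.
No augmenting path remains; maximum flow = 15.
In the residual graph, reachable from Res: {Res, J1, J5, J6, P1, J4, P2, J3, TankB}.
Min-cut edges: P2→Out (9), J3→Out (4), TankB→Out (2); capacity 9 + 4 + 2 = 15.
This cut is saturated, so no flow can exceed 15.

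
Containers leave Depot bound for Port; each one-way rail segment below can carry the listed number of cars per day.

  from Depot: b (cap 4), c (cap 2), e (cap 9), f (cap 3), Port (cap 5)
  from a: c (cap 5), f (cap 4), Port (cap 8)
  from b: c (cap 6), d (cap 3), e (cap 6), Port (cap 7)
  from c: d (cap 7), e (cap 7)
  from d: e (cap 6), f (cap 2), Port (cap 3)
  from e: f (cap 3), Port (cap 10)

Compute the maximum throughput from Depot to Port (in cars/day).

20

Augment Depot→Port: bottleneck 5, flow now 5.
Augment Depot→b→Port: bottleneck 4, flow now 9.
Augment Depot→e→Port: bottleneck 9, flow now 18.
Augment Depot→c→d→Port: bottleneck 2, flow now 20.
No augmenting path remains; maximum flow = 20.
In the residual graph, reachable from Depot: {Depot, f}.
Min-cut edges: Depot→b (4), Depot→c (2), Depot→e (9), Depot→Port (5); capacity 4 + 2 + 9 + 5 = 20.
This cut is saturated, so no flow can exceed 20.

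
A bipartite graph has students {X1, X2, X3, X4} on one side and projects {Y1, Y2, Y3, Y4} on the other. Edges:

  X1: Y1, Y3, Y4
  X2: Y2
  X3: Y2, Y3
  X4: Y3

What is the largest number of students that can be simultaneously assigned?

3

Unit-capacity flow: source→left, listed edges, right→sink; max matching = max flow.
Augmenting path X1→Y1 (+1); matched 1.
Augmenting path X2→Y2 (+1); matched 2.
Augmenting path X3→Y3 (+1); matched 3.
No augmenting path remains; maximum matching = 3.
König certificate: {X1, Y2, Y3} is a vertex cover of size 3 (every listed pair touches it), so no matching can be larger.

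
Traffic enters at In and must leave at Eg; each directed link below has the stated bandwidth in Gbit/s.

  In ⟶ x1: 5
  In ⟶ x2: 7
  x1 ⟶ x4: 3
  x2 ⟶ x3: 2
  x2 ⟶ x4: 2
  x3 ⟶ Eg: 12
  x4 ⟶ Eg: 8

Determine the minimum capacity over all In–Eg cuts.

7

Augment In→x1→x4→Eg: bottleneck 3, flow now 3.
Augment In→x2→x3→Eg: bottleneck 2, flow now 5.
Augment In→x2→x4→Eg: bottleneck 2, flow now 7.
No augmenting path remains; maximum flow = 7.
By max-flow min-cut, the minimum cut capacity equals the max flow.
In the residual graph, reachable from In: {In, x1, x2}.
Min-cut edges: x1→x4 (3), x2→x3 (2), x2→x4 (2); capacity 3 + 2 + 2 = 7.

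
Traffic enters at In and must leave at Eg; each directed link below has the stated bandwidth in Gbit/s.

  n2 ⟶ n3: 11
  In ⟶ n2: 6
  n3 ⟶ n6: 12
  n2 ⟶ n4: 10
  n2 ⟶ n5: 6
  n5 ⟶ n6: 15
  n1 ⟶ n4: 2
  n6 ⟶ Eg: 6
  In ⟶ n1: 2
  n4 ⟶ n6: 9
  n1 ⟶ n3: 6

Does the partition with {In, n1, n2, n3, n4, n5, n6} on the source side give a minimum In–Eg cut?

Given cut capacity: 6 = 6.
Augment In→n1→n3→n6→Eg: bottleneck 2, flow now 2.
Augment In→n2→n3→n6→Eg: bottleneck 4, flow now 6.
No augmenting path remains; maximum flow = 6.
Cut capacity 6 equals the max flow, so it is a minimum cut.

Yes — it is a minimum cut (capacity 6).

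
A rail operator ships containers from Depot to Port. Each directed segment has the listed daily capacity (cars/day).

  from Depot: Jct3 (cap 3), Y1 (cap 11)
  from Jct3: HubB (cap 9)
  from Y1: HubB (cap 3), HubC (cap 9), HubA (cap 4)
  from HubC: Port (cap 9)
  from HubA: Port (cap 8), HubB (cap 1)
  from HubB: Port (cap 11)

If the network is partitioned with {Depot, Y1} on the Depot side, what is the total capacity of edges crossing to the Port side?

19

Edges leaving {Depot, Y1}: Depot→Jct3 (3), Y1→HubC (9), Y1→HubA (4), Y1→HubB (3).
Cut capacity = 3 + 9 + 4 + 3 = 19.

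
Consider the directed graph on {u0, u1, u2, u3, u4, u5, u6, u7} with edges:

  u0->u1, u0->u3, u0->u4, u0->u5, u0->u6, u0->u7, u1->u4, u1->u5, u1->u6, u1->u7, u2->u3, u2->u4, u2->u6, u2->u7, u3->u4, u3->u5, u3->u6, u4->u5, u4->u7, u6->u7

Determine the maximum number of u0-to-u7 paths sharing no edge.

4

Assign every edge capacity 1; by Menger, the answer equals the max flow.
Path u0→u7 (+1); total 1.
Path u0→u1→u7 (+1); total 2.
Path u0→u4→u7 (+1); total 3.
Path u0→u6→u7 (+1); total 4.
No residual u0→u7 path; max flow = 4.
Certifying cut of size 4: {u0→u1, u0→u7, u4→u7, u6→u7}.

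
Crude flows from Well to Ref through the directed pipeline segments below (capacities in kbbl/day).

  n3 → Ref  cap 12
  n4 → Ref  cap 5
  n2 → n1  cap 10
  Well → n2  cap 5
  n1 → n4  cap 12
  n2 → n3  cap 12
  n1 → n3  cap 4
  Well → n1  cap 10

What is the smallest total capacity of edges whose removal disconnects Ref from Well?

Augment Well→n1→n3→Ref: bottleneck 4, flow now 4.
Augment Well→n1→n4→Ref: bottleneck 5, flow now 9.
Augment Well→n2→n3→Ref: bottleneck 5, flow now 14.
No augmenting path remains; maximum flow = 14.
By max-flow min-cut, the minimum cut capacity equals the max flow.
In the residual graph, reachable from Well: {Well, n1, n4}.
Min-cut edges: Well→n2 (5), n1→n3 (4), n4→Ref (5); capacity 5 + 4 + 5 = 14.

14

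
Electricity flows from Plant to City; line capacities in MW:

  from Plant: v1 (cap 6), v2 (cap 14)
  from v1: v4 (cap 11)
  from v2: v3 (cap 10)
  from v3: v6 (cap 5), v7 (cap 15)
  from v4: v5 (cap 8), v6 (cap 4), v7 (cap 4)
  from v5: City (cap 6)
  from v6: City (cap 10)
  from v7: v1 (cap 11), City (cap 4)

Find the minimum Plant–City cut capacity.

Augment Plant→v1→v4→v5→City: bottleneck 6, flow now 6.
Augment Plant→v2→v3→v6→City: bottleneck 5, flow now 11.
Augment Plant→v2→v3→v7→City: bottleneck 4, flow now 15.
Augment Plant→v2→v3→v7→v1→v4→v6→City: bottleneck 1, flow now 16.
No augmenting path remains; maximum flow = 16.
By max-flow min-cut, the minimum cut capacity equals the max flow.
In the residual graph, reachable from Plant: {Plant, v2}.
Min-cut edges: Plant→v1 (6), v2→v3 (10); capacity 6 + 10 = 16.

16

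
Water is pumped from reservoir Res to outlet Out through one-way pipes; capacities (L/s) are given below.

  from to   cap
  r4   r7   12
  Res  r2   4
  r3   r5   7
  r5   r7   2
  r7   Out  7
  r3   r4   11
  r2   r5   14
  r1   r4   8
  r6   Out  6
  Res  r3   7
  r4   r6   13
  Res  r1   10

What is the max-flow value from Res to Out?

13

Augment Res→r1→r4→r6→Out: bottleneck 6, flow now 6.
Augment Res→r1→r4→r7→Out: bottleneck 2, flow now 8.
Augment Res→r2→r5→r7→Out: bottleneck 2, flow now 10.
Augment Res→r3→r4→r7→Out: bottleneck 3, flow now 13.
No augmenting path remains; maximum flow = 13.
In the residual graph, reachable from Res: {Res, r1, r2, r3, r4, r5, r6, r7}.
Min-cut edges: r6→Out (6), r7→Out (7); capacity 6 + 7 = 13.
This cut is saturated, so no flow can exceed 13.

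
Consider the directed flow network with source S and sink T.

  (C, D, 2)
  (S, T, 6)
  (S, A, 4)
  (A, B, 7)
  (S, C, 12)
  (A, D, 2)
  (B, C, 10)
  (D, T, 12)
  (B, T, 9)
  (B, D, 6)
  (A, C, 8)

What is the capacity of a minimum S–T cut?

Augment S→T: bottleneck 6, flow now 6.
Augment S→A→B→T: bottleneck 4, flow now 10.
Augment S→C→D→T: bottleneck 2, flow now 12.
No augmenting path remains; maximum flow = 12.
By max-flow min-cut, the minimum cut capacity equals the max flow.
In the residual graph, reachable from S: {S, C}.
Min-cut edges: S→A (4), S→T (6), C→D (2); capacity 4 + 6 + 2 = 12.

12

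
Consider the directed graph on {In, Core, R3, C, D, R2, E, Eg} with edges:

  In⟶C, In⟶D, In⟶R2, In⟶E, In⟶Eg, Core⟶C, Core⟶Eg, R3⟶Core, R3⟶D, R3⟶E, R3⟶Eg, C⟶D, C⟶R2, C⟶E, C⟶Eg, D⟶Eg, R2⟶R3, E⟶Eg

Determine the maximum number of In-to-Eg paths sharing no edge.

5

Assign every edge capacity 1; by Menger, the answer equals the max flow.
Path In→Eg (+1); total 1.
Path In→C→Eg (+1); total 2.
Path In→D→Eg (+1); total 3.
Path In→E→Eg (+1); total 4.
Path In→R2→R3→Eg (+1); total 5.
No residual In→Eg path; max flow = 5.
Certifying cut of size 5: {In→C, In→D, In→E, In→Eg, In→R2}.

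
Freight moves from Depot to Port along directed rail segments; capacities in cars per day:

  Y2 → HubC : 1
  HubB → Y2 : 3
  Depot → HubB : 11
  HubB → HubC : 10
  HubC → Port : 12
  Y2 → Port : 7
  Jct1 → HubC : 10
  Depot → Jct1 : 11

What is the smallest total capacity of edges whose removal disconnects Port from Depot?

Augment Depot→Jct1→HubC→Port: bottleneck 10, flow now 10.
Augment Depot→HubB→HubC→Port: bottleneck 2, flow now 12.
Augment Depot→HubB→Y2→Port: bottleneck 3, flow now 15.
No augmenting path remains; maximum flow = 15.
By max-flow min-cut, the minimum cut capacity equals the max flow.
In the residual graph, reachable from Depot: {Depot, Jct1, HubB, HubC}.
Min-cut edges: HubB→Y2 (3), HubC→Port (12); capacity 3 + 12 = 15.

15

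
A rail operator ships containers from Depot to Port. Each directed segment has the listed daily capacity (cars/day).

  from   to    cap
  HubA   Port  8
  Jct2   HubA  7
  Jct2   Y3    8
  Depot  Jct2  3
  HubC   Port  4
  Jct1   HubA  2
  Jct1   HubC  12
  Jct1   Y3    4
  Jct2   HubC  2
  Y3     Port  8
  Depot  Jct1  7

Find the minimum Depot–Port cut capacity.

Augment Depot→Jct1→Y3→Port: bottleneck 4, flow now 4.
Augment Depot→Jct1→HubA→Port: bottleneck 2, flow now 6.
Augment Depot→Jct1→HubC→Port: bottleneck 1, flow now 7.
Augment Depot→Jct2→Y3→Port: bottleneck 3, flow now 10.
No augmenting path remains; maximum flow = 10.
By max-flow min-cut, the minimum cut capacity equals the max flow.
In the residual graph, reachable from Depot: {Depot}.
Min-cut edges: Depot→Jct1 (7), Depot→Jct2 (3); capacity 7 + 3 = 10.

10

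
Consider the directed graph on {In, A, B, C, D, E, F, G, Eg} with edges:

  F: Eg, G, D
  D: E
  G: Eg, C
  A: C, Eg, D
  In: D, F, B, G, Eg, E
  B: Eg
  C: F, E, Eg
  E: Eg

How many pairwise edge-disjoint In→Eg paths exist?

5

Assign every edge capacity 1; by Menger, the answer equals the max flow.
Path In→Eg (+1); total 1.
Path In→B→Eg (+1); total 2.
Path In→E→Eg (+1); total 3.
Path In→F→Eg (+1); total 4.
Path In→G→Eg (+1); total 5.
No residual In→Eg path; max flow = 5.
Certifying cut of size 5: {E→Eg, In→B, In→Eg, In→F, In→G}.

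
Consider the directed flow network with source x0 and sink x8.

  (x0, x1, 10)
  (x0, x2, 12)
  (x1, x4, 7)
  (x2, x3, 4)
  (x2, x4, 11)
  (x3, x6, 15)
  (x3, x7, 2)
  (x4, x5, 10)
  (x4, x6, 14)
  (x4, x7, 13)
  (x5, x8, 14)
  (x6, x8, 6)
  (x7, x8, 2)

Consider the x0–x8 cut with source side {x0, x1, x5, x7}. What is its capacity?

35

Edges leaving {x0, x1, x5, x7}: x0→x2 (12), x1→x4 (7), x5→x8 (14), x7→x8 (2).
Cut capacity = 12 + 7 + 14 + 2 = 35.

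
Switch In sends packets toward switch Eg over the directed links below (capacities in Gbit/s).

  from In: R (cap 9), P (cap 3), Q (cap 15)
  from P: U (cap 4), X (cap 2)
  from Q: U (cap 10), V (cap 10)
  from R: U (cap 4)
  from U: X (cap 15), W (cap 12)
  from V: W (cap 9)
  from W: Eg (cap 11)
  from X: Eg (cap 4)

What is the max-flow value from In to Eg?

Augment In→P→X→Eg: bottleneck 2, flow now 2.
Augment In→P→U→W→Eg: bottleneck 1, flow now 3.
Augment In→Q→U→W→Eg: bottleneck 10, flow now 13.
Augment In→R→U→X→Eg: bottleneck 2, flow now 15.
No augmenting path remains; maximum flow = 15.
In the residual graph, reachable from In: {In, P, Q, R, U, V, W, X}.
Min-cut edges: W→Eg (11), X→Eg (4); capacity 11 + 4 = 15.
This cut is saturated, so no flow can exceed 15.

15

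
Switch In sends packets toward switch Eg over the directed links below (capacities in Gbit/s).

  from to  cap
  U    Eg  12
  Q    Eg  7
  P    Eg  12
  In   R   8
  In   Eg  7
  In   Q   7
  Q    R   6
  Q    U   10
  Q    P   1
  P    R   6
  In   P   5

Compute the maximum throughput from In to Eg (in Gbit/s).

19

Augment In→Eg: bottleneck 7, flow now 7.
Augment In→P→Eg: bottleneck 5, flow now 12.
Augment In→Q→Eg: bottleneck 7, flow now 19.
No augmenting path remains; maximum flow = 19.
In the residual graph, reachable from In: {In, R}.
Min-cut edges: In→P (5), In→Q (7), In→Eg (7); capacity 5 + 7 + 7 = 19.
This cut is saturated, so no flow can exceed 19.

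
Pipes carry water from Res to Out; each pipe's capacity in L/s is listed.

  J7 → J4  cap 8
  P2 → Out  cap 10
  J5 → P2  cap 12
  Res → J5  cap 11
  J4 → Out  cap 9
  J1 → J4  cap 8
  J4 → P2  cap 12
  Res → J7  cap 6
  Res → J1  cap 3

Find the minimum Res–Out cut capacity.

Augment Res→J5→P2→Out: bottleneck 10, flow now 10.
Augment Res→J1→J4→Out: bottleneck 3, flow now 13.
Augment Res→J7→J4→Out: bottleneck 6, flow now 19.
No augmenting path remains; maximum flow = 19.
By max-flow min-cut, the minimum cut capacity equals the max flow.
In the residual graph, reachable from Res: {Res, J5, P2}.
Min-cut edges: Res→J1 (3), Res→J7 (6), P2→Out (10); capacity 3 + 6 + 10 = 19.

19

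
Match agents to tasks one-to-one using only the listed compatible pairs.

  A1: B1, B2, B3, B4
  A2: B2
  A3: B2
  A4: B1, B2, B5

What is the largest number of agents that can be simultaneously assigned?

Unit-capacity flow: source→left, listed edges, right→sink; max matching = max flow.
Augmenting path A1→B1 (+1); matched 1.
Augmenting path A2→B2 (+1); matched 2.
Augmenting path A4→B5 (+1); matched 3.
No augmenting path remains; maximum matching = 3.
König certificate: {A1, A4, B2} is a vertex cover of size 3 (every listed pair touches it), so no matching can be larger.

3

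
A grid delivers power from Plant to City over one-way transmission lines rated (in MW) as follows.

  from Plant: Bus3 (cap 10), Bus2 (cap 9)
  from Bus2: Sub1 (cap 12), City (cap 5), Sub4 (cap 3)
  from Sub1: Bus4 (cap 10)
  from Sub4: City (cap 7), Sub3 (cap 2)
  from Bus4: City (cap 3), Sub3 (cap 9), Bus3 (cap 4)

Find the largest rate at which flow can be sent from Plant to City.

9

Augment Plant→Bus2→City: bottleneck 5, flow now 5.
Augment Plant→Bus2→Sub4→City: bottleneck 3, flow now 8.
Augment Plant→Bus2→Sub1→Bus4→City: bottleneck 1, flow now 9.
No augmenting path remains; maximum flow = 9.
In the residual graph, reachable from Plant: {Plant, Bus3}.
Min-cut edges: Plant→Bus2 (9); capacity 9 = 9.
This cut is saturated, so no flow can exceed 9.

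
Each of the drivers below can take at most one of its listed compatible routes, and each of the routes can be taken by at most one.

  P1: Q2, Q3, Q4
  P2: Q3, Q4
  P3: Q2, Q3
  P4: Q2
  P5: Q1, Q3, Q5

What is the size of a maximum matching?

4

Unit-capacity flow: source→left, listed edges, right→sink; max matching = max flow.
Augmenting path P1→Q2 (+1); matched 1.
Augmenting path P2→Q3 (+1); matched 2.
Augmenting path P5→Q1 (+1); matched 3.
Augmenting path P3→Q2→P1→Q4 (+1); matched 4.
No augmenting path remains; maximum matching = 4.
König certificate: {P5, Q2, Q3, Q4} is a vertex cover of size 4 (every listed pair touches it), so no matching can be larger.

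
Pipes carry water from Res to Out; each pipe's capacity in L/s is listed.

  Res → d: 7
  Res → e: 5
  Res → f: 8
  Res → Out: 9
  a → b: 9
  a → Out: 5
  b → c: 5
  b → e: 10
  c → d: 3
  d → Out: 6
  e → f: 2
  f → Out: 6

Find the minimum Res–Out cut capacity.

21

Augment Res→Out: bottleneck 9, flow now 9.
Augment Res→d→Out: bottleneck 6, flow now 15.
Augment Res→f→Out: bottleneck 6, flow now 21.
No augmenting path remains; maximum flow = 21.
By max-flow min-cut, the minimum cut capacity equals the max flow.
In the residual graph, reachable from Res: {Res, d, e, f}.
Min-cut edges: Res→Out (9), d→Out (6), f→Out (6); capacity 9 + 6 + 6 = 21.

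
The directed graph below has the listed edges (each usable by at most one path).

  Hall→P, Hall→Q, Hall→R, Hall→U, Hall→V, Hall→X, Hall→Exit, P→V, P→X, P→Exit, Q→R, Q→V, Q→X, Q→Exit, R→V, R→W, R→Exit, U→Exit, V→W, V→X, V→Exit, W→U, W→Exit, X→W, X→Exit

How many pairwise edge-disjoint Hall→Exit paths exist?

Assign every edge capacity 1; by Menger, the answer equals the max flow.
Path Hall→Exit (+1); total 1.
Path Hall→P→Exit (+1); total 2.
Path Hall→Q→Exit (+1); total 3.
Path Hall→R→Exit (+1); total 4.
Path Hall→U→Exit (+1); total 5.
Path Hall→V→Exit (+1); total 6.
Path Hall→X→Exit (+1); total 7.
No residual Hall→Exit path; max flow = 7.
Certifying cut of size 7: {Hall→Exit, Hall→P, Hall→Q, Hall→R, Hall→U, Hall→V, Hall→X}.

7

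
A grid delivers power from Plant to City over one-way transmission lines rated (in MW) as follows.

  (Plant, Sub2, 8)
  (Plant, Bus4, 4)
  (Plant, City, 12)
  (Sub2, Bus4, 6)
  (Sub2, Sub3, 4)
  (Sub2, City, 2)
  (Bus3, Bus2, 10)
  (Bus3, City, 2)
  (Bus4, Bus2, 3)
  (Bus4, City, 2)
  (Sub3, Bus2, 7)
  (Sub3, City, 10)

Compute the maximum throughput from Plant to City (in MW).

Augment Plant→City: bottleneck 12, flow now 12.
Augment Plant→Sub2→City: bottleneck 2, flow now 14.
Augment Plant→Bus4→City: bottleneck 2, flow now 16.
Augment Plant→Sub2→Sub3→City: bottleneck 4, flow now 20.
No augmenting path remains; maximum flow = 20.
In the residual graph, reachable from Plant: {Plant, Sub2, Bus4, Bus2}.
Min-cut edges: Plant→City (12), Sub2→Sub3 (4), Sub2→City (2), Bus4→City (2); capacity 12 + 4 + 2 + 2 = 20.
This cut is saturated, so no flow can exceed 20.

20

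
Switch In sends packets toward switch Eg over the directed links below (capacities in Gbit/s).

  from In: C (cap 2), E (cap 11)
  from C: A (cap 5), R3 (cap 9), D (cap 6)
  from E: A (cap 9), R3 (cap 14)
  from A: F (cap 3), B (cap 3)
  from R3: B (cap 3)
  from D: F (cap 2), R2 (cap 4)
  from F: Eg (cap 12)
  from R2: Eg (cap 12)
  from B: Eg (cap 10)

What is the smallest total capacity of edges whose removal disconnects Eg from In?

11

Augment In→C→A→F→Eg: bottleneck 2, flow now 2.
Augment In→E→A→F→Eg: bottleneck 1, flow now 3.
Augment In→E→A→B→Eg: bottleneck 3, flow now 6.
Augment In→E→R3→B→Eg: bottleneck 3, flow now 9.
Augment In→E→A→C→D→F→Eg: bottleneck 2, flow now 11. (uses reverse residual edge)
No augmenting path remains; maximum flow = 11.
By max-flow min-cut, the minimum cut capacity equals the max flow.
In the residual graph, reachable from In: {In, E, A, R3}.
Min-cut edges: In→C (2), A→F (3), A→B (3), R3→B (3); capacity 2 + 3 + 3 + 3 = 11.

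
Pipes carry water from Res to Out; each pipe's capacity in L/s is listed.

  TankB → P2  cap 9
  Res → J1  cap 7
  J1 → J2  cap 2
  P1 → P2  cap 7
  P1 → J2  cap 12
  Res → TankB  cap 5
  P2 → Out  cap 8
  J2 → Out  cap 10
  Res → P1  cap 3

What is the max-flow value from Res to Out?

Augment Res→TankB→P2→Out: bottleneck 5, flow now 5.
Augment Res→J1→J2→Out: bottleneck 2, flow now 7.
Augment Res→P1→P2→Out: bottleneck 3, flow now 10.
No augmenting path remains; maximum flow = 10.
In the residual graph, reachable from Res: {Res, J1}.
Min-cut edges: Res→TankB (5), Res→P1 (3), J1→J2 (2); capacity 5 + 3 + 2 = 10.
This cut is saturated, so no flow can exceed 10.

10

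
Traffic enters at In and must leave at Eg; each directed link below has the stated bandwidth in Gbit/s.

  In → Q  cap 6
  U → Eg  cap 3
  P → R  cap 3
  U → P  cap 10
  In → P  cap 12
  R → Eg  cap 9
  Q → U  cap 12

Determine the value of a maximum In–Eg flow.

Augment In→P→R→Eg: bottleneck 3, flow now 3.
Augment In→Q→U→Eg: bottleneck 3, flow now 6.
No augmenting path remains; maximum flow = 6.
In the residual graph, reachable from In: {In, P, Q, U}.
Min-cut edges: P→R (3), U→Eg (3); capacity 3 + 3 = 6.
This cut is saturated, so no flow can exceed 6.

6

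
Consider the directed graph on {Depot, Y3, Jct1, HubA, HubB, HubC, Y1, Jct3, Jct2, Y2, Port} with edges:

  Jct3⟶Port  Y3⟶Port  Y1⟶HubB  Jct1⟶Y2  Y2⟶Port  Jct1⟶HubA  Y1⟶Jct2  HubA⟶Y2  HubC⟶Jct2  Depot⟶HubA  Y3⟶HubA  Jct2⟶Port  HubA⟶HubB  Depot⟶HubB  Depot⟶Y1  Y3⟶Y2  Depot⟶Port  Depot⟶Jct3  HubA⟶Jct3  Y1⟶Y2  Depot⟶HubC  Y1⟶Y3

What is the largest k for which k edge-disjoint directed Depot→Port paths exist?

Assign every edge capacity 1; by Menger, the answer equals the max flow.
Path Depot→Port (+1); total 1.
Path Depot→Jct3→Port (+1); total 2.
Path Depot→HubA→Y2→Port (+1); total 3.
Path Depot→HubC→Jct2→Port (+1); total 4.
Path Depot→Y1→Y3→Port (+1); total 5.
No residual Depot→Port path; max flow = 5.
Certifying cut of size 5: {Depot→HubA, Depot→HubC, Depot→Jct3, Depot→Port, Depot→Y1}.

5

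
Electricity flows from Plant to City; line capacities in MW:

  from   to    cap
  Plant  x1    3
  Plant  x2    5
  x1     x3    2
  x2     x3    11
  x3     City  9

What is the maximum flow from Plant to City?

7

Augment Plant→x1→x3→City: bottleneck 2, flow now 2.
Augment Plant→x2→x3→City: bottleneck 5, flow now 7.
No augmenting path remains; maximum flow = 7.
In the residual graph, reachable from Plant: {Plant, x1}.
Min-cut edges: Plant→x2 (5), x1→x3 (2); capacity 5 + 2 = 7.
This cut is saturated, so no flow can exceed 7.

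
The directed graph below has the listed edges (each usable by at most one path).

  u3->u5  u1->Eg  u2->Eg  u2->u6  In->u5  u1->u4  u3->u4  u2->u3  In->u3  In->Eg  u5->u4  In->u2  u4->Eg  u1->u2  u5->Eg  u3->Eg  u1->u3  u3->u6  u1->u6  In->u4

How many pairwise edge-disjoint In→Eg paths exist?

Assign every edge capacity 1; by Menger, the answer equals the max flow.
Path In→Eg (+1); total 1.
Path In→u2→Eg (+1); total 2.
Path In→u3→Eg (+1); total 3.
Path In→u4→Eg (+1); total 4.
Path In→u5→Eg (+1); total 5.
No residual In→Eg path; max flow = 5.
Certifying cut of size 5: {In→Eg, In→u2, In→u3, In→u4, In→u5}.

5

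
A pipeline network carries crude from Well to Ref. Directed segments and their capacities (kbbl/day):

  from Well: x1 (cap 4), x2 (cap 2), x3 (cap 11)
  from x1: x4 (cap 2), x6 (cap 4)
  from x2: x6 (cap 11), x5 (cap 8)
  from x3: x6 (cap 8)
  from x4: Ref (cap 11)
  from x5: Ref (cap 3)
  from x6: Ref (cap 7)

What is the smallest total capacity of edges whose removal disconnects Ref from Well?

Augment Well→x1→x4→Ref: bottleneck 2, flow now 2.
Augment Well→x1→x6→Ref: bottleneck 2, flow now 4.
Augment Well→x2→x5→Ref: bottleneck 2, flow now 6.
Augment Well→x3→x6→Ref: bottleneck 5, flow now 11.
No augmenting path remains; maximum flow = 11.
By max-flow min-cut, the minimum cut capacity equals the max flow.
In the residual graph, reachable from Well: {Well, x1, x3, x6}.
Min-cut edges: Well→x2 (2), x1→x4 (2), x6→Ref (7); capacity 2 + 2 + 7 = 11.

11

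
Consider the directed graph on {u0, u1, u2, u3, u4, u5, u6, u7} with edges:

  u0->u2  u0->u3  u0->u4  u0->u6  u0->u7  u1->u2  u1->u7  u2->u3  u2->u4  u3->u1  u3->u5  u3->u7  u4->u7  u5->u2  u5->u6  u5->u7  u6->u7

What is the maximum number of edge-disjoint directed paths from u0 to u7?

Assign every edge capacity 1; by Menger, the answer equals the max flow.
Path u0→u7 (+1); total 1.
Path u0→u3→u7 (+1); total 2.
Path u0→u4→u7 (+1); total 3.
Path u0→u6→u7 (+1); total 4.
Path u0→u2→u3→u1→u7 (+1); total 5.
No residual u0→u7 path; max flow = 5.
Certifying cut of size 5: {u0→u2, u0→u3, u0→u4, u0→u6, u0→u7}.

5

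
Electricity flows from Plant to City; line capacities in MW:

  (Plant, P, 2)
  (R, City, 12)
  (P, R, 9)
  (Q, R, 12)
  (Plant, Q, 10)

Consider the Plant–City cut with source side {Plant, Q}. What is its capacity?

Edges leaving {Plant, Q}: Plant→P (2), Q→R (12).
Cut capacity = 2 + 12 = 14.

14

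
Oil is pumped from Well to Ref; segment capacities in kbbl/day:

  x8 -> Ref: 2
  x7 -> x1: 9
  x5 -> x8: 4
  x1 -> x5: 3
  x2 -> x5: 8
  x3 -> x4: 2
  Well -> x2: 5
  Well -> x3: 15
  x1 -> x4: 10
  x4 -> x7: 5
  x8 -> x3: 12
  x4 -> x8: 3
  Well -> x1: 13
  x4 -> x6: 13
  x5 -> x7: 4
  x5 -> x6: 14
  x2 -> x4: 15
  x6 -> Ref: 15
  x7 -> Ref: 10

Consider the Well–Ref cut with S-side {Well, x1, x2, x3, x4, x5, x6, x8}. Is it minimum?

No — its capacity is 26, but the minimum cut has capacity 20.

Given cut capacity: 5 + 4 + 15 + 2 = 26.
Augment Well→x1→x4→x6→Ref: bottleneck 10, flow now 10.
Augment Well→x1→x5→x6→Ref: bottleneck 3, flow now 13.
Augment Well→x2→x4→x6→Ref: bottleneck 2, flow now 15.
Augment Well→x2→x4→x7→Ref: bottleneck 3, flow now 18.
Augment Well→x3→x4→x7→Ref: bottleneck 2, flow now 20.
No augmenting path remains; maximum flow = 20.
In the residual graph, reachable from Well: {Well, x3}.
Min-cut edges: Well→x1 (13), Well→x2 (5), x3→x4 (2); capacity 13 + 5 + 2 = 20.
Cut capacity 26 exceeds the max flow 20, so it is not minimum.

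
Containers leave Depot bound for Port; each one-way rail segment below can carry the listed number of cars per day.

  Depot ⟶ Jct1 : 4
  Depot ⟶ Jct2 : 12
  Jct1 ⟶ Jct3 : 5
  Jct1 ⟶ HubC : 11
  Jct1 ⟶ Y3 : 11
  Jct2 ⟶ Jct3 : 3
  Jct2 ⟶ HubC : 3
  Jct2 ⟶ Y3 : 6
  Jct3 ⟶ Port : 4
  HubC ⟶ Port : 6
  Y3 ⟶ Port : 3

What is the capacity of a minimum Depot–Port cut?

Augment Depot→Jct1→Jct3→Port: bottleneck 4, flow now 4.
Augment Depot→Jct2→HubC→Port: bottleneck 3, flow now 7.
Augment Depot→Jct2→Y3→Port: bottleneck 3, flow now 10.
Augment Depot→Jct2→Jct3→Jct1→HubC→Port: bottleneck 3, flow now 13. (uses reverse residual edge)
No augmenting path remains; maximum flow = 13.
By max-flow min-cut, the minimum cut capacity equals the max flow.
In the residual graph, reachable from Depot: {Depot, Jct2, Y3}.
Min-cut edges: Depot→Jct1 (4), Jct2→Jct3 (3), Jct2→HubC (3), Y3→Port (3); capacity 4 + 3 + 3 + 3 = 13.

13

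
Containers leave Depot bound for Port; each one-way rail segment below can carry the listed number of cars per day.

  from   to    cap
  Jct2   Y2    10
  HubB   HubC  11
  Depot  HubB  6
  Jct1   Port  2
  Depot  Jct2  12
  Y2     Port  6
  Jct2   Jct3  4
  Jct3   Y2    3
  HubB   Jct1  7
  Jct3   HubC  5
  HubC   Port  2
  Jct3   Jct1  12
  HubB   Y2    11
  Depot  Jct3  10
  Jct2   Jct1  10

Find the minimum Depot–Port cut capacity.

Augment Depot→Jct2→Jct1→Port: bottleneck 2, flow now 2.
Augment Depot→Jct2→Y2→Port: bottleneck 6, flow now 8.
Augment Depot→Jct3→HubC→Port: bottleneck 2, flow now 10.
No augmenting path remains; maximum flow = 10.
By max-flow min-cut, the minimum cut capacity equals the max flow.
In the residual graph, reachable from Depot: {Depot, Jct2, Jct3, HubB, Jct1, HubC, Y2}.
Min-cut edges: Jct1→Port (2), HubC→Port (2), Y2→Port (6); capacity 2 + 2 + 6 = 10.

10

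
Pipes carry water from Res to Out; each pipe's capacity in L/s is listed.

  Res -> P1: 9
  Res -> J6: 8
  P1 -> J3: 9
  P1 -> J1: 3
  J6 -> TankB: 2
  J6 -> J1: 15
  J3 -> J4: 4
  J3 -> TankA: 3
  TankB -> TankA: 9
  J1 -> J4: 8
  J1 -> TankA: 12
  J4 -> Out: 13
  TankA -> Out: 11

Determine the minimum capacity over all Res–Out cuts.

Augment Res→P1→J3→J4→Out: bottleneck 4, flow now 4.
Augment Res→P1→J3→TankA→Out: bottleneck 3, flow now 7.
Augment Res→P1→J1→J4→Out: bottleneck 2, flow now 9.
Augment Res→J6→TankB→TankA→Out: bottleneck 2, flow now 11.
Augment Res→J6→J1→J4→Out: bottleneck 6, flow now 17.
No augmenting path remains; maximum flow = 17.
By max-flow min-cut, the minimum cut capacity equals the max flow.
In the residual graph, reachable from Res: {Res}.
Min-cut edges: Res→P1 (9), Res→J6 (8); capacity 9 + 8 = 17.

17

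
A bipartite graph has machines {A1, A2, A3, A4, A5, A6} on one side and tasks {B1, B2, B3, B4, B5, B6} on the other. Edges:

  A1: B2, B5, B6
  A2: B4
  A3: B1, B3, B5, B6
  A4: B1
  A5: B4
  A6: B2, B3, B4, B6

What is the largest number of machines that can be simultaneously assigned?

5

Unit-capacity flow: source→left, listed edges, right→sink; max matching = max flow.
Augmenting path A1→B2 (+1); matched 1.
Augmenting path A2→B4 (+1); matched 2.
Augmenting path A3→B1 (+1); matched 3.
Augmenting path A6→B3 (+1); matched 4.
Augmenting path A4→B1→A3→B5 (+1); matched 5.
No augmenting path remains; maximum matching = 5.
König certificate: {A1, A3, A4, A6, B4} is a vertex cover of size 5 (every listed pair touches it), so no matching can be larger.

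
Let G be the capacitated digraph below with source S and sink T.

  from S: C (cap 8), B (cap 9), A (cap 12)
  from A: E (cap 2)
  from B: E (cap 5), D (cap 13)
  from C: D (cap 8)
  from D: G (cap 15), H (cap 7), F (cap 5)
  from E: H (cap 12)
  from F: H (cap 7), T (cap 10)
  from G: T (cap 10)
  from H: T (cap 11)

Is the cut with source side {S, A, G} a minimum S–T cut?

Given cut capacity: 9 + 8 + 2 + 10 = 29.
Augment S→A→E→H→T: bottleneck 2, flow now 2.
Augment S→B→D→F→T: bottleneck 5, flow now 7.
Augment S→B→D→G→T: bottleneck 4, flow now 11.
Augment S→C→D→G→T: bottleneck 6, flow now 17.
Augment S→C→D→H→T: bottleneck 2, flow now 19.
No augmenting path remains; maximum flow = 19.
In the residual graph, reachable from S: {S, A}.
Min-cut edges: S→B (9), S→C (8), A→E (2); capacity 9 + 8 + 2 = 19.
Cut capacity 29 exceeds the max flow 19, so it is not minimum.

No — its capacity is 29, but the minimum cut has capacity 19.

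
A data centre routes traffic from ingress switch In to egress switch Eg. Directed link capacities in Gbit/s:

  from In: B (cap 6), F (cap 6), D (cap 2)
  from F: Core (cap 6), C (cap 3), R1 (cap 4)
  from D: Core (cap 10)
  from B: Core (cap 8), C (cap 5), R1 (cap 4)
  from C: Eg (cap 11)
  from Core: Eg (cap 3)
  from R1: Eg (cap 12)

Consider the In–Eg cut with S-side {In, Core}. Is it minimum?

No — its capacity is 17, but the minimum cut has capacity 14.

Given cut capacity: 6 + 2 + 6 + 3 = 17.
Augment In→F→C→Eg: bottleneck 3, flow now 3.
Augment In→F→Core→Eg: bottleneck 3, flow now 6.
Augment In→B→C→Eg: bottleneck 5, flow now 11.
Augment In→B→R1→Eg: bottleneck 1, flow now 12.
Augment In→D→Core→F→R1→Eg: bottleneck 2, flow now 14. (uses reverse residual edge)
No augmenting path remains; maximum flow = 14.
In the residual graph, reachable from In: {In}.
Min-cut edges: In→F (6), In→D (2), In→B (6); capacity 6 + 2 + 6 = 14.
Cut capacity 17 exceeds the max flow 14, so it is not minimum.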